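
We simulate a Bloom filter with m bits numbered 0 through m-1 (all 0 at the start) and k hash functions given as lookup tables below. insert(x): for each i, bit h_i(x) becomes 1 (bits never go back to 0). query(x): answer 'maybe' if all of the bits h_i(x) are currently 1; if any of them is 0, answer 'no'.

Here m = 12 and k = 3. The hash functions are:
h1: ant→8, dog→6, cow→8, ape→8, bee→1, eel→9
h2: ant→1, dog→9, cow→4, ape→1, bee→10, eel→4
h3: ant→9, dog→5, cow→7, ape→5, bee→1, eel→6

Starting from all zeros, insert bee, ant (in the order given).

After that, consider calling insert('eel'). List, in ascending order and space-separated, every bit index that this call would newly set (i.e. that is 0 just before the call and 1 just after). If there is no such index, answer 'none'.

Answer: 4 6

Derivation:
Start: bits=000000000000
After insert 'bee': sets bits 1 10 -> bits=010000000010
After insert 'ant': sets bits 1 8 9 -> bits=010000001110
insert 'eel' would touch bits 4 6 9; currently bit4=0, bit6=0, bit9=1
Bits that are 0 among those (would change 0->1): 4 6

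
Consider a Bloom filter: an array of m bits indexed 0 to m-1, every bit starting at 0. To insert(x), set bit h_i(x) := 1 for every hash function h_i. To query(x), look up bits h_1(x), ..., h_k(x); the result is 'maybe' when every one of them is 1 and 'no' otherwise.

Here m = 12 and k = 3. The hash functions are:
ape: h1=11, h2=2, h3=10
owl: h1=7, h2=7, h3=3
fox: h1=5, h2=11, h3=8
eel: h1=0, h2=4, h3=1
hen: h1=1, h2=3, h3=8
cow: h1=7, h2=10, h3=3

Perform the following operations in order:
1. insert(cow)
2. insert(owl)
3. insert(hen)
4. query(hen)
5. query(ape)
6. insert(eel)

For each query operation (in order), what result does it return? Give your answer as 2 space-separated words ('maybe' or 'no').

Start: bits=000000000000
Op 1: insert cow -> sets bits 3 7 10 -> bits=000100010010
Op 2: insert owl -> sets bits 3 7 -> bits=000100010010
Op 3: insert hen -> sets bits 1 3 8 -> bits=010100011010
Op 4: query hen -> checks bit1=1, bit3=1, bit8=1 (all 1) -> maybe
Op 5: query ape -> checks bit2=0, bit10=1, bit11=0 (has a 0) -> no
Op 6: insert eel -> sets bits 0 1 4 -> bits=110110011010
Query results in order: maybe no

Answer: maybe no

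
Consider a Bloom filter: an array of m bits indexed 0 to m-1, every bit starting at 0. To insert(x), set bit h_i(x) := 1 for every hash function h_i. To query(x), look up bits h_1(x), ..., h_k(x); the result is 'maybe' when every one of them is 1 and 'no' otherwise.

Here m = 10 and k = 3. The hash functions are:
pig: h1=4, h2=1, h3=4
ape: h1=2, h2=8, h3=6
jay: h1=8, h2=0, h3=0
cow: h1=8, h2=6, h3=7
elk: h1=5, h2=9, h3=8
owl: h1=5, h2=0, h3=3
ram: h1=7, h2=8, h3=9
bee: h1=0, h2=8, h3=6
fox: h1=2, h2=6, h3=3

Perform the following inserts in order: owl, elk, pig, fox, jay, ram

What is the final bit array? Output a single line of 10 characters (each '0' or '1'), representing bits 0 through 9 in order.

Start: bits=0000000000
After insert 'owl': sets bits 0 3 5 -> bits=1001010000
After insert 'elk': sets bits 5 8 9 -> bits=1001010011
After insert 'pig': sets bits 1 4 -> bits=1101110011
After insert 'fox': sets bits 2 3 6 -> bits=1111111011
After insert 'jay': sets bits 0 8 -> bits=1111111011
After insert 'ram': sets bits 7 8 9 -> bits=1111111111

Answer: 1111111111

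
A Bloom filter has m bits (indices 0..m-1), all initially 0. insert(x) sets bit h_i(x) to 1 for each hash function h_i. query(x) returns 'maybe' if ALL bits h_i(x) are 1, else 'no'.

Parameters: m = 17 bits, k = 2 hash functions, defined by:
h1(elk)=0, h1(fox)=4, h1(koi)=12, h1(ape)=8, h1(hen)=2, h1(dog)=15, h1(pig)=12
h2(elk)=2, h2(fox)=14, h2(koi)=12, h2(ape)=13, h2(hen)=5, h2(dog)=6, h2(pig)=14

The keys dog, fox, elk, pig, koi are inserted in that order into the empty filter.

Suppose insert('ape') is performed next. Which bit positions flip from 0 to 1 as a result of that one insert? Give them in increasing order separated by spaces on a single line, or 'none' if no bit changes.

Start: bits=00000000000000000
After insert 'dog': sets bits 6 15 -> bits=00000010000000010
After insert 'fox': sets bits 4 14 -> bits=00001010000000110
After insert 'elk': sets bits 0 2 -> bits=10101010000000110
After insert 'pig': sets bits 12 14 -> bits=10101010000010110
After insert 'koi': sets bits 12 -> bits=10101010000010110
insert 'ape' would touch bits 8 13; currently bit8=0, bit13=0
Bits that are 0 among those (would change 0->1): 8 13

Answer: 8 13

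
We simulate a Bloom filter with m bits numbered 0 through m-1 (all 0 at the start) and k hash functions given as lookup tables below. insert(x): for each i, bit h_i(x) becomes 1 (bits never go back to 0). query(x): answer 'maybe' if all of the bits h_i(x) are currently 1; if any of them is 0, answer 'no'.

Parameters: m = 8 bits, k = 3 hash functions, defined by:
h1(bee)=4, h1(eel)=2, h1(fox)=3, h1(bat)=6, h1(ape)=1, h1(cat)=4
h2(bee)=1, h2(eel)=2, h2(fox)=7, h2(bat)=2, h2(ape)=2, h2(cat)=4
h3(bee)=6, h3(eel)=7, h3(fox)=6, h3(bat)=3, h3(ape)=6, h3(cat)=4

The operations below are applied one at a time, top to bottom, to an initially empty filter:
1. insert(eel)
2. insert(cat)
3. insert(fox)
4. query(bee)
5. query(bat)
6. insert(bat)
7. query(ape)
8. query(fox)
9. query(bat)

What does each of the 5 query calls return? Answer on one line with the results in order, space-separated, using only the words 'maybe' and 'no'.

Start: bits=00000000
Op 1: insert eel -> sets bits 2 7 -> bits=00100001
Op 2: insert cat -> sets bits 4 -> bits=00101001
Op 3: insert fox -> sets bits 3 6 7 -> bits=00111011
Op 4: query bee -> checks bit1=0, bit4=1, bit6=1 (has a 0) -> no
Op 5: query bat -> checks bit2=1, bit3=1, bit6=1 (all 1) -> maybe
Op 6: insert bat -> sets bits 2 3 6 -> bits=00111011
Op 7: query ape -> checks bit1=0, bit2=1, bit6=1 (has a 0) -> no
Op 8: query fox -> checks bit3=1, bit6=1, bit7=1 (all 1) -> maybe
Op 9: query bat -> checks bit2=1, bit3=1, bit6=1 (all 1) -> maybe
Query results in order: no maybe no maybe maybe

Answer: no maybe no maybe maybe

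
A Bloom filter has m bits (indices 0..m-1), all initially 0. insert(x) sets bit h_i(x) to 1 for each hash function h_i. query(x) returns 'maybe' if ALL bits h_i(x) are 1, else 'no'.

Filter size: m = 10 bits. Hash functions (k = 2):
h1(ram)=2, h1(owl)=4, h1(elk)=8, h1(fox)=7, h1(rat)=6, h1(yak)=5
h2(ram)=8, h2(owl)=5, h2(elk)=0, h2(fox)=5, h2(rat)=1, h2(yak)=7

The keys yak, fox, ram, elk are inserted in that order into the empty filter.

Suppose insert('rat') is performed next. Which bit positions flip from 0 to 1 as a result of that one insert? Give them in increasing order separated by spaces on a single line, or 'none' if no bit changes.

Answer: 1 6

Derivation:
Start: bits=0000000000
After insert 'yak': sets bits 5 7 -> bits=0000010100
After insert 'fox': sets bits 5 7 -> bits=0000010100
After insert 'ram': sets bits 2 8 -> bits=0010010110
After insert 'elk': sets bits 0 8 -> bits=1010010110
insert 'rat' would touch bits 1 6; currently bit1=0, bit6=0
Bits that are 0 among those (would change 0->1): 1 6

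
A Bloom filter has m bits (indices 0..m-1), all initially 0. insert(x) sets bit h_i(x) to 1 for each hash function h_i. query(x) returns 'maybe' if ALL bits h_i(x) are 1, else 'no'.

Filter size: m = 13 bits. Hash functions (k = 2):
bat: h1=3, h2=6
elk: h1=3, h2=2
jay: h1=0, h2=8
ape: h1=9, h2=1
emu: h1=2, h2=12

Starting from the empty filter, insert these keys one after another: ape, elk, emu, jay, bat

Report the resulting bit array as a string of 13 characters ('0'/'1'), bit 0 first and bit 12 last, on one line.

Answer: 1111001011001

Derivation:
Start: bits=0000000000000
After insert 'ape': sets bits 1 9 -> bits=0100000001000
After insert 'elk': sets bits 2 3 -> bits=0111000001000
After insert 'emu': sets bits 2 12 -> bits=0111000001001
After insert 'jay': sets bits 0 8 -> bits=1111000011001
After insert 'bat': sets bits 3 6 -> bits=1111001011001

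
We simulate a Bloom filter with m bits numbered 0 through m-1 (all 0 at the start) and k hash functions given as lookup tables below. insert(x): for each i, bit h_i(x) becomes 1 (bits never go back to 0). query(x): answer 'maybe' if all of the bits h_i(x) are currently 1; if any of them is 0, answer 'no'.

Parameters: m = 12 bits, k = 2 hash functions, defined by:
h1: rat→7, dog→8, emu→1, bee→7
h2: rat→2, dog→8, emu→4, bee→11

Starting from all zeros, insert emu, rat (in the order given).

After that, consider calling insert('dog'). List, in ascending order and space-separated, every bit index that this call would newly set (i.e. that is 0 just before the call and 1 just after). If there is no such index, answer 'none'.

Answer: 8

Derivation:
Start: bits=000000000000
After insert 'emu': sets bits 1 4 -> bits=010010000000
After insert 'rat': sets bits 2 7 -> bits=011010010000
insert 'dog' would touch bits 8; currently bit8=0
Bits that are 0 among those (would change 0->1): 8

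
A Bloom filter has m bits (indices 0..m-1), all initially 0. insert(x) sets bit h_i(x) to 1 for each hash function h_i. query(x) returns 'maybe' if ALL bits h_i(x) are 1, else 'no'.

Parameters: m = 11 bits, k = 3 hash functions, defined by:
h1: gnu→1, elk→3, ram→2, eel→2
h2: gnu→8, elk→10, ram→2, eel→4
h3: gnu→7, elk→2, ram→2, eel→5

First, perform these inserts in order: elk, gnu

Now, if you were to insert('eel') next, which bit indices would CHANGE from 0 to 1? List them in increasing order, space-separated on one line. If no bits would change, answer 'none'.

Answer: 4 5

Derivation:
Start: bits=00000000000
After insert 'elk': sets bits 2 3 10 -> bits=00110000001
After insert 'gnu': sets bits 1 7 8 -> bits=01110001101
insert 'eel' would touch bits 2 4 5; currently bit2=1, bit4=0, bit5=0
Bits that are 0 among those (would change 0->1): 4 5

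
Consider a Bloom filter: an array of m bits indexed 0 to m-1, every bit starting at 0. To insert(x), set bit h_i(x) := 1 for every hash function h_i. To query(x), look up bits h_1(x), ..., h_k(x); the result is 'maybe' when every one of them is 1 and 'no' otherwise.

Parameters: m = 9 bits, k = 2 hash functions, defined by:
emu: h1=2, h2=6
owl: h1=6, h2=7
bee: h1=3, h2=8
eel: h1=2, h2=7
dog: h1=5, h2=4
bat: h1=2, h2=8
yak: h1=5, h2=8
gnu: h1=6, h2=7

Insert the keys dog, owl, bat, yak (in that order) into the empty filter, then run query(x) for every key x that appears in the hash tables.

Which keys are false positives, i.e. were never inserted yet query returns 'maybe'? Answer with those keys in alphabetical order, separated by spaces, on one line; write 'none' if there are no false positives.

Answer: eel emu gnu

Derivation:
Start: bits=000000000
After insert 'dog': sets bits 4 5 -> bits=000011000
After insert 'owl': sets bits 6 7 -> bits=000011110
After insert 'bat': sets bits 2 8 -> bits=001011111
After insert 'yak': sets bits 5 8 -> bits=001011111
Not inserted: bee eel emu gnu — query each against bits=001011111:
query bee: checks bit3=0, bit8=1 (has a 0) -> no => not a false positive
query eel: checks bit2=1, bit7=1 (all 1) -> maybe => FALSE POSITIVE
query emu: checks bit2=1, bit6=1 (all 1) -> maybe => FALSE POSITIVE
query gnu: checks bit6=1, bit7=1 (all 1) -> maybe => FALSE POSITIVE
False positives (alphabetical): eel emu gnu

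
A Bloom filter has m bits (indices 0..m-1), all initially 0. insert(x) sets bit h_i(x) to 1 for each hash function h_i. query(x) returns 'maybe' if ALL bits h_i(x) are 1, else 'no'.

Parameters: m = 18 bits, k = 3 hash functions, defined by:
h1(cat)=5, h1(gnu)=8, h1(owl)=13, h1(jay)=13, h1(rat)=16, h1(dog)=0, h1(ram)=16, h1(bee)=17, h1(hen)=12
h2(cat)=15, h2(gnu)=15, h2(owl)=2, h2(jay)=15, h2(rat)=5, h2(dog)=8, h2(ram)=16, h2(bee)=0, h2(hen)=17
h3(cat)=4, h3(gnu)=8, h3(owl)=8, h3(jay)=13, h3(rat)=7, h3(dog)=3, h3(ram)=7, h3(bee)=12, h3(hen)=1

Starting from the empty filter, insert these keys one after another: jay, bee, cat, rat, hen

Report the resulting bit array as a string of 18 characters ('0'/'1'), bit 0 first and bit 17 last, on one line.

Start: bits=000000000000000000
After insert 'jay': sets bits 13 15 -> bits=000000000000010100
After insert 'bee': sets bits 0 12 17 -> bits=100000000000110101
After insert 'cat': sets bits 4 5 15 -> bits=100011000000110101
After insert 'rat': sets bits 5 7 16 -> bits=100011010000110111
After insert 'hen': sets bits 1 12 17 -> bits=110011010000110111

Answer: 110011010000110111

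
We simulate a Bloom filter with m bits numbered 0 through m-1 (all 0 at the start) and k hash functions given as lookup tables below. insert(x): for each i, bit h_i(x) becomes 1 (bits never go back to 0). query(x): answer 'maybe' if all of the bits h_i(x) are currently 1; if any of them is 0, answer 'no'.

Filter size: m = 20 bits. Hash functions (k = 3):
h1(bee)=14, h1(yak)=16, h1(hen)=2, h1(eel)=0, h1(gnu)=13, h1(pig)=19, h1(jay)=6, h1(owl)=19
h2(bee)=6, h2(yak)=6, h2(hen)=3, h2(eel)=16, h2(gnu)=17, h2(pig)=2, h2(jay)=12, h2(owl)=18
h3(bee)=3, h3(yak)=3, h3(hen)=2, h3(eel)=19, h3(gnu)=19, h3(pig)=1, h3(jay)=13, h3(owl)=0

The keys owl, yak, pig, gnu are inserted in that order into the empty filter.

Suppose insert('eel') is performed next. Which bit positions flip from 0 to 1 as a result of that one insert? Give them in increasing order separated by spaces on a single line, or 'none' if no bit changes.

Answer: none

Derivation:
Start: bits=00000000000000000000
After insert 'owl': sets bits 0 18 19 -> bits=10000000000000000011
After insert 'yak': sets bits 3 6 16 -> bits=10010010000000001011
After insert 'pig': sets bits 1 2 19 -> bits=11110010000000001011
After insert 'gnu': sets bits 13 17 19 -> bits=11110010000001001111
insert 'eel' would touch bits 0 16 19; currently bit0=1, bit16=1, bit19=1
Bits that are 0 among those (would change 0->1): none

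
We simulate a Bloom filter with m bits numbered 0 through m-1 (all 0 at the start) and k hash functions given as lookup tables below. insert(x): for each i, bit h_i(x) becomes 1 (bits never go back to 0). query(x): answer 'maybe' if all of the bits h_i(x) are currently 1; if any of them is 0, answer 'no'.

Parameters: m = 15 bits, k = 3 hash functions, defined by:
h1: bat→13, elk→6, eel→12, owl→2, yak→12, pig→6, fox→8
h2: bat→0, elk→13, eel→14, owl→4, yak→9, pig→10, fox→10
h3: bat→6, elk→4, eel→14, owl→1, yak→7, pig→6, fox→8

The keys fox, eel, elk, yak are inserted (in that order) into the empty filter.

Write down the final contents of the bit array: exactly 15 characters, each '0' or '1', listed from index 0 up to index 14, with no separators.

Answer: 000010111110111

Derivation:
Start: bits=000000000000000
After insert 'fox': sets bits 8 10 -> bits=000000001010000
After insert 'eel': sets bits 12 14 -> bits=000000001010101
After insert 'elk': sets bits 4 6 13 -> bits=000010101010111
After insert 'yak': sets bits 7 9 12 -> bits=000010111110111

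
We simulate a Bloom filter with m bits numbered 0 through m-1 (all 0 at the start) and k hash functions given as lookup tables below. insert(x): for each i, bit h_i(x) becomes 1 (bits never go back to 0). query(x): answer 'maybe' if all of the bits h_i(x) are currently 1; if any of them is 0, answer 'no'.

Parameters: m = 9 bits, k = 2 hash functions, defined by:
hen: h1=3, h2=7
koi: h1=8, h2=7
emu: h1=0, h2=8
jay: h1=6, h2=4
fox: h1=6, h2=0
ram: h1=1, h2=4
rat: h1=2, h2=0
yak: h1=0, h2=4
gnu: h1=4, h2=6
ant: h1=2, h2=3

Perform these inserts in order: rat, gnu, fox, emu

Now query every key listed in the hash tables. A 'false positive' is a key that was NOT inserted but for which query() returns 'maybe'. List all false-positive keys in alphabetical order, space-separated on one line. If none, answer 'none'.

Answer: jay yak

Derivation:
Start: bits=000000000
After insert 'rat': sets bits 0 2 -> bits=101000000
After insert 'gnu': sets bits 4 6 -> bits=101010100
After insert 'fox': sets bits 0 6 -> bits=101010100
After insert 'emu': sets bits 0 8 -> bits=101010101
Not inserted: ant hen jay koi ram yak — query each against bits=101010101:
query ant: checks bit2=1, bit3=0 (has a 0) -> no => not a false positive
query hen: checks bit3=0, bit7=0 (has a 0) -> no => not a false positive
query jay: checks bit4=1, bit6=1 (all 1) -> maybe => FALSE POSITIVE
query koi: checks bit7=0, bit8=1 (has a 0) -> no => not a false positive
query ram: checks bit1=0, bit4=1 (has a 0) -> no => not a false positive
query yak: checks bit0=1, bit4=1 (all 1) -> maybe => FALSE POSITIVE
False positives (alphabetical): jay yak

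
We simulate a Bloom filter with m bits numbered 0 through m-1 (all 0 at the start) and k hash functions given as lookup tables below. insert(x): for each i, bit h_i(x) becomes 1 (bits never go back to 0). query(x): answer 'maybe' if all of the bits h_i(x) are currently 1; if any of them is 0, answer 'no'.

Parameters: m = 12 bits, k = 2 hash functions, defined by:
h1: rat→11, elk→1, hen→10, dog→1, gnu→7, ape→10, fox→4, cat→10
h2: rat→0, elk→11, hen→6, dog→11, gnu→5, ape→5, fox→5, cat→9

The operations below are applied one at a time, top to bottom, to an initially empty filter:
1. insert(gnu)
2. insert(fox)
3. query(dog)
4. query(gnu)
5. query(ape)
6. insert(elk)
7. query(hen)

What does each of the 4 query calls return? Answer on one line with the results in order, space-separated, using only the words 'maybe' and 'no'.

Answer: no maybe no no

Derivation:
Start: bits=000000000000
Op 1: insert gnu -> sets bits 5 7 -> bits=000001010000
Op 2: insert fox -> sets bits 4 5 -> bits=000011010000
Op 3: query dog -> checks bit1=0, bit11=0 (has a 0) -> no
Op 4: query gnu -> checks bit5=1, bit7=1 (all 1) -> maybe
Op 5: query ape -> checks bit5=1, bit10=0 (has a 0) -> no
Op 6: insert elk -> sets bits 1 11 -> bits=010011010001
Op 7: query hen -> checks bit6=0, bit10=0 (has a 0) -> no
Query results in order: no maybe no no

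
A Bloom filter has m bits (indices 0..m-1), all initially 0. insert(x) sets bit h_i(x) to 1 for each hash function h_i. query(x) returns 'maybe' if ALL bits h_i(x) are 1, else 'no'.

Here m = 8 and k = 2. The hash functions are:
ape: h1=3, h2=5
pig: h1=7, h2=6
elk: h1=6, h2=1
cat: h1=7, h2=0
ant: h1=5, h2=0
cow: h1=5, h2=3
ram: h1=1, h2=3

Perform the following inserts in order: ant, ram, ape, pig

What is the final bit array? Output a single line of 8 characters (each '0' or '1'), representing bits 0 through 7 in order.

Answer: 11010111

Derivation:
Start: bits=00000000
After insert 'ant': sets bits 0 5 -> bits=10000100
After insert 'ram': sets bits 1 3 -> bits=11010100
After insert 'ape': sets bits 3 5 -> bits=11010100
After insert 'pig': sets bits 6 7 -> bits=11010111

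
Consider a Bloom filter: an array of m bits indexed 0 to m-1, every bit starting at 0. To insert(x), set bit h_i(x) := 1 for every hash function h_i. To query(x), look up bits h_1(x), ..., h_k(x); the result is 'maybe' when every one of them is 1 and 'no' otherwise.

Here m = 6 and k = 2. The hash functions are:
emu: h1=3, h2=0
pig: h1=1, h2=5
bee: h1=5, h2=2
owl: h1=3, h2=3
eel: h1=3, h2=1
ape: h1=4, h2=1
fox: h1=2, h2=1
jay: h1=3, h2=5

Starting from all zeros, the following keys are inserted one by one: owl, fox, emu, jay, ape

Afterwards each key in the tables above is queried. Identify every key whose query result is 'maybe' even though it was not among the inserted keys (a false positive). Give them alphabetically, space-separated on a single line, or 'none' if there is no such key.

Start: bits=000000
After insert 'owl': sets bits 3 -> bits=000100
After insert 'fox': sets bits 1 2 -> bits=011100
After insert 'emu': sets bits 0 3 -> bits=111100
After insert 'jay': sets bits 3 5 -> bits=111101
After insert 'ape': sets bits 1 4 -> bits=111111
Not inserted: bee eel pig — query each against bits=111111:
query bee: checks bit2=1, bit5=1 (all 1) -> maybe => FALSE POSITIVE
query eel: checks bit1=1, bit3=1 (all 1) -> maybe => FALSE POSITIVE
query pig: checks bit1=1, bit5=1 (all 1) -> maybe => FALSE POSITIVE
False positives (alphabetical): bee eel pig

Answer: bee eel pig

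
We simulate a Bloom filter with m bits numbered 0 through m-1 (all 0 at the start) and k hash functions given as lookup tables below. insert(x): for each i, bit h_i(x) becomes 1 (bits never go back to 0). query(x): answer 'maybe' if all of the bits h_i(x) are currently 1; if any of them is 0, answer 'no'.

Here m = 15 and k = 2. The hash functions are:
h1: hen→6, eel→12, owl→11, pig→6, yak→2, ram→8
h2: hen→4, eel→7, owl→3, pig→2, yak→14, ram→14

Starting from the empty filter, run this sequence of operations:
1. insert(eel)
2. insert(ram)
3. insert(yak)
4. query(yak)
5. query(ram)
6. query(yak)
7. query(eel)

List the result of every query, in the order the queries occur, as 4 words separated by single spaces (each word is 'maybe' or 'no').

Start: bits=000000000000000
Op 1: insert eel -> sets bits 7 12 -> bits=000000010000100
Op 2: insert ram -> sets bits 8 14 -> bits=000000011000101
Op 3: insert yak -> sets bits 2 14 -> bits=001000011000101
Op 4: query yak -> checks bit2=1, bit14=1 (all 1) -> maybe
Op 5: query ram -> checks bit8=1, bit14=1 (all 1) -> maybe
Op 6: query yak -> checks bit2=1, bit14=1 (all 1) -> maybe
Op 7: query eel -> checks bit7=1, bit12=1 (all 1) -> maybe
Query results in order: maybe maybe maybe maybe

Answer: maybe maybe maybe maybe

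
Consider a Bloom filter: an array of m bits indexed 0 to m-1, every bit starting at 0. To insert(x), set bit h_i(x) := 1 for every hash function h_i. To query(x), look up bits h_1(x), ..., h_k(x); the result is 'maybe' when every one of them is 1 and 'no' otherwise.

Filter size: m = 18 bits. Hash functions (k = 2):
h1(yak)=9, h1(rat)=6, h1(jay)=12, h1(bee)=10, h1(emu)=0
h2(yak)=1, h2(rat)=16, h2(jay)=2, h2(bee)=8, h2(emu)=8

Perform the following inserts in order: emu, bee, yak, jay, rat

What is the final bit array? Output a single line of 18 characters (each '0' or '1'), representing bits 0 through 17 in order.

Start: bits=000000000000000000
After insert 'emu': sets bits 0 8 -> bits=100000001000000000
After insert 'bee': sets bits 8 10 -> bits=100000001010000000
After insert 'yak': sets bits 1 9 -> bits=110000001110000000
After insert 'jay': sets bits 2 12 -> bits=111000001110100000
After insert 'rat': sets bits 6 16 -> bits=111000101110100010

Answer: 111000101110100010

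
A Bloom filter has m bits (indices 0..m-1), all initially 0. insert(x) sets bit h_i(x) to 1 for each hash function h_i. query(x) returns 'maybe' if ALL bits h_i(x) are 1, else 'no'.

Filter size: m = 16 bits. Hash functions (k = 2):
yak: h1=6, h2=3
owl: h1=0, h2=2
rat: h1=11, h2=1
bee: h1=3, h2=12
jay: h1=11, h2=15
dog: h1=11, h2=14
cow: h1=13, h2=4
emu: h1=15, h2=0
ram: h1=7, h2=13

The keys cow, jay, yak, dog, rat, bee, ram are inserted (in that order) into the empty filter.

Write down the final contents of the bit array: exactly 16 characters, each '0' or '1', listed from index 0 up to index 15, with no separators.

Answer: 0101101100011111

Derivation:
Start: bits=0000000000000000
After insert 'cow': sets bits 4 13 -> bits=0000100000000100
After insert 'jay': sets bits 11 15 -> bits=0000100000010101
After insert 'yak': sets bits 3 6 -> bits=0001101000010101
After insert 'dog': sets bits 11 14 -> bits=0001101000010111
After insert 'rat': sets bits 1 11 -> bits=0101101000010111
After insert 'bee': sets bits 3 12 -> bits=0101101000011111
After insert 'ram': sets bits 7 13 -> bits=0101101100011111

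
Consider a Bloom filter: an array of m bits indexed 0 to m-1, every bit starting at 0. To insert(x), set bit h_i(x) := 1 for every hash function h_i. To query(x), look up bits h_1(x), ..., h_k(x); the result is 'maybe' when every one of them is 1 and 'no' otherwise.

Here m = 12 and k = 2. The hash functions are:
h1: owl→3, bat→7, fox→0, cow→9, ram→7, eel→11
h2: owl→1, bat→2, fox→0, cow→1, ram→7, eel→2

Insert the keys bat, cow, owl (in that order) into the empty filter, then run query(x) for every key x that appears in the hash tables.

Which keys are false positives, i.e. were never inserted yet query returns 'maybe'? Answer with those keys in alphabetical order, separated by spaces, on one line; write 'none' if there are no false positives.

Answer: ram

Derivation:
Start: bits=000000000000
After insert 'bat': sets bits 2 7 -> bits=001000010000
After insert 'cow': sets bits 1 9 -> bits=011000010100
After insert 'owl': sets bits 1 3 -> bits=011100010100
Not inserted: eel fox ram — query each against bits=011100010100:
query eel: checks bit2=1, bit11=0 (has a 0) -> no => not a false positive
query fox: checks bit0=0 (has a 0) -> no => not a false positive
query ram: checks bit7=1 (all 1) -> maybe => FALSE POSITIVE
False positives (alphabetical): ram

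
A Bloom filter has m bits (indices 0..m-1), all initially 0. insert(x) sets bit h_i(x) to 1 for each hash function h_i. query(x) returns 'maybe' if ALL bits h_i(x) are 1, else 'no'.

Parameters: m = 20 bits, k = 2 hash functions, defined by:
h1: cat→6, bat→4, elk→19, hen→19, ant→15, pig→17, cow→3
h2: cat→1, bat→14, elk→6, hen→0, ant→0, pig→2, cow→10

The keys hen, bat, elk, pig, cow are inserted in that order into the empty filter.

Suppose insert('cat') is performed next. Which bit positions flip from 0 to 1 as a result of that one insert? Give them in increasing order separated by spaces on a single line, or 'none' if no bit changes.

Start: bits=00000000000000000000
After insert 'hen': sets bits 0 19 -> bits=10000000000000000001
After insert 'bat': sets bits 4 14 -> bits=10001000000000100001
After insert 'elk': sets bits 6 19 -> bits=10001010000000100001
After insert 'pig': sets bits 2 17 -> bits=10101010000000100101
After insert 'cow': sets bits 3 10 -> bits=10111010001000100101
insert 'cat' would touch bits 1 6; currently bit1=0, bit6=1
Bits that are 0 among those (would change 0->1): 1

Answer: 1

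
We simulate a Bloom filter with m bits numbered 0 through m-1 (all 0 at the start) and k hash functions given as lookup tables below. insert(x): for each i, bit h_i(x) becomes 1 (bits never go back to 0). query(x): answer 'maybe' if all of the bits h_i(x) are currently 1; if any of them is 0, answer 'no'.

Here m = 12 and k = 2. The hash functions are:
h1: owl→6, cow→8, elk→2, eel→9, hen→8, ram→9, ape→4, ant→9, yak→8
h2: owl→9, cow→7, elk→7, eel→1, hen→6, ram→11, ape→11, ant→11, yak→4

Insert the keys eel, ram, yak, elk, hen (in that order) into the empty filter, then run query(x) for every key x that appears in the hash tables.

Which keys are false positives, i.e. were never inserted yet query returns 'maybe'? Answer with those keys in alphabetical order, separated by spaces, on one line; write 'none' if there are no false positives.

Answer: ant ape cow owl

Derivation:
Start: bits=000000000000
After insert 'eel': sets bits 1 9 -> bits=010000000100
After insert 'ram': sets bits 9 11 -> bits=010000000101
After insert 'yak': sets bits 4 8 -> bits=010010001101
After insert 'elk': sets bits 2 7 -> bits=011010011101
After insert 'hen': sets bits 6 8 -> bits=011010111101
Not inserted: ant ape cow owl — query each against bits=011010111101:
query ant: checks bit9=1, bit11=1 (all 1) -> maybe => FALSE POSITIVE
query ape: checks bit4=1, bit11=1 (all 1) -> maybe => FALSE POSITIVE
query cow: checks bit7=1, bit8=1 (all 1) -> maybe => FALSE POSITIVE
query owl: checks bit6=1, bit9=1 (all 1) -> maybe => FALSE POSITIVE
False positives (alphabetical): ant ape cow owl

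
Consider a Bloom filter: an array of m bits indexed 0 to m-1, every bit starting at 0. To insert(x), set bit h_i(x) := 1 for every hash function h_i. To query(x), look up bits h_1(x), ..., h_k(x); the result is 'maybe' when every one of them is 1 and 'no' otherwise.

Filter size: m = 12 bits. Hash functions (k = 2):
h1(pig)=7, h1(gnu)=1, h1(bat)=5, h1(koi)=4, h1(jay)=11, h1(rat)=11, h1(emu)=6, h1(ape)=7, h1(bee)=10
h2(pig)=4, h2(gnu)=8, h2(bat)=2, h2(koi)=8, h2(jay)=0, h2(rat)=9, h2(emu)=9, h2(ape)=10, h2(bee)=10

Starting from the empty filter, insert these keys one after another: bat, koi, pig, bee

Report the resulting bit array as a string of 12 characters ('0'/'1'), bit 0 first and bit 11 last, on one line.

Answer: 001011011010

Derivation:
Start: bits=000000000000
After insert 'bat': sets bits 2 5 -> bits=001001000000
After insert 'koi': sets bits 4 8 -> bits=001011001000
After insert 'pig': sets bits 4 7 -> bits=001011011000
After insert 'bee': sets bits 10 -> bits=001011011010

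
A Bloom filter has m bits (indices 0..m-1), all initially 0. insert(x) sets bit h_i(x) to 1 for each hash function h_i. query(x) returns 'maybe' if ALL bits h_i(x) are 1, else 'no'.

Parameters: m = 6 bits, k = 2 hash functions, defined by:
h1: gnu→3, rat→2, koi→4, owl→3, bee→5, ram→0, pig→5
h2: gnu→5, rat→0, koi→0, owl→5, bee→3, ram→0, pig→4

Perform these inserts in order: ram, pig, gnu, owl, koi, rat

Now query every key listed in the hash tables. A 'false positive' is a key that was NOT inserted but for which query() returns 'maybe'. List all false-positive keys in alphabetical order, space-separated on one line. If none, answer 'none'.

Answer: bee

Derivation:
Start: bits=000000
After insert 'ram': sets bits 0 -> bits=100000
After insert 'pig': sets bits 4 5 -> bits=100011
After insert 'gnu': sets bits 3 5 -> bits=100111
After insert 'owl': sets bits 3 5 -> bits=100111
After insert 'koi': sets bits 0 4 -> bits=100111
After insert 'rat': sets bits 0 2 -> bits=101111
Not inserted: bee — query each against bits=101111:
query bee: checks bit3=1, bit5=1 (all 1) -> maybe => FALSE POSITIVE
False positives (alphabetical): bee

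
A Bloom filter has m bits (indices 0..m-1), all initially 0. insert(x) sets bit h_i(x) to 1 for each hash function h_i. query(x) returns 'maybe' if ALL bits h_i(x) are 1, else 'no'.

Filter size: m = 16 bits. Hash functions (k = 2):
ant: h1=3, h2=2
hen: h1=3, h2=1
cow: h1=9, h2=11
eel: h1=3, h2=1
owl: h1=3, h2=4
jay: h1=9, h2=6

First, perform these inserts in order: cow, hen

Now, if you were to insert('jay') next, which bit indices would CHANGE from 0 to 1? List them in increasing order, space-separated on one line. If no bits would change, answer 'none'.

Start: bits=0000000000000000
After insert 'cow': sets bits 9 11 -> bits=0000000001010000
After insert 'hen': sets bits 1 3 -> bits=0101000001010000
insert 'jay' would touch bits 6 9; currently bit6=0, bit9=1
Bits that are 0 among those (would change 0->1): 6

Answer: 6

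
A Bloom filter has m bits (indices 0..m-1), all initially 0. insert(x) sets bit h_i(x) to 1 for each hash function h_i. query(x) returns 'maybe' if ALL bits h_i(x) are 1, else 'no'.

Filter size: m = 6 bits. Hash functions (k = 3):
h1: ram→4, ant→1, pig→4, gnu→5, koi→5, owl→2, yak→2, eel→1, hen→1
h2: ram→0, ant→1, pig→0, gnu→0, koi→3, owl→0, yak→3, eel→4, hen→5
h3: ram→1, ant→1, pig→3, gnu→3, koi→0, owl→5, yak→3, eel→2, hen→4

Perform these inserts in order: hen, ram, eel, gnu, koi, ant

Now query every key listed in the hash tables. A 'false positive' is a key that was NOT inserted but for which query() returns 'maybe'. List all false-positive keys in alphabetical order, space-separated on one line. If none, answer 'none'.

Start: bits=000000
After insert 'hen': sets bits 1 4 5 -> bits=010011
After insert 'ram': sets bits 0 1 4 -> bits=110011
After insert 'eel': sets bits 1 2 4 -> bits=111011
After insert 'gnu': sets bits 0 3 5 -> bits=111111
After insert 'koi': sets bits 0 3 5 -> bits=111111
After insert 'ant': sets bits 1 -> bits=111111
Not inserted: owl pig yak — query each against bits=111111:
query owl: checks bit0=1, bit2=1, bit5=1 (all 1) -> maybe => FALSE POSITIVE
query pig: checks bit0=1, bit3=1, bit4=1 (all 1) -> maybe => FALSE POSITIVE
query yak: checks bit2=1, bit3=1 (all 1) -> maybe => FALSE POSITIVE
False positives (alphabetical): owl pig yak

Answer: owl pig yak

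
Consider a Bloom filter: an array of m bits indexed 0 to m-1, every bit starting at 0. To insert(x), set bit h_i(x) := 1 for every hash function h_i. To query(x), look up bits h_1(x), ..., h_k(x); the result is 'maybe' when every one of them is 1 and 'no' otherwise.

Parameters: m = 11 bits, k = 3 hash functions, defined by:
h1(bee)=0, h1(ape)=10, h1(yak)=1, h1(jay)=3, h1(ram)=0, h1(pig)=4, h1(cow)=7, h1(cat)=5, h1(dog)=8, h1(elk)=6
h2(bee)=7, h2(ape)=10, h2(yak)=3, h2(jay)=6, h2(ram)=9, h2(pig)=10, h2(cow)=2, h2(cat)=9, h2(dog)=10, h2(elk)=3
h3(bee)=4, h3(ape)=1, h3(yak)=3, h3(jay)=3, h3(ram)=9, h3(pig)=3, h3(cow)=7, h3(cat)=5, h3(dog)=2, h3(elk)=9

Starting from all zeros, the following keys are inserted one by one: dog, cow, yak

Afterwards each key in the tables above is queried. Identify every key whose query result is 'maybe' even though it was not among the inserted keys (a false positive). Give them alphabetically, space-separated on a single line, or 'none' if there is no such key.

Start: bits=00000000000
After insert 'dog': sets bits 2 8 10 -> bits=00100000101
After insert 'cow': sets bits 2 7 -> bits=00100001101
After insert 'yak': sets bits 1 3 -> bits=01110001101
Not inserted: ape bee cat elk jay pig ram — query each against bits=01110001101:
query ape: checks bit1=1, bit10=1 (all 1) -> maybe => FALSE POSITIVE
query bee: checks bit0=0, bit4=0, bit7=1 (has a 0) -> no => not a false positive
query cat: checks bit5=0, bit9=0 (has a 0) -> no => not a false positive
query elk: checks bit3=1, bit6=0, bit9=0 (has a 0) -> no => not a false positive
query jay: checks bit3=1, bit6=0 (has a 0) -> no => not a false positive
query pig: checks bit3=1, bit4=0, bit10=1 (has a 0) -> no => not a false positive
query ram: checks bit0=0, bit9=0 (has a 0) -> no => not a false positive
False positives (alphabetical): ape

Answer: ape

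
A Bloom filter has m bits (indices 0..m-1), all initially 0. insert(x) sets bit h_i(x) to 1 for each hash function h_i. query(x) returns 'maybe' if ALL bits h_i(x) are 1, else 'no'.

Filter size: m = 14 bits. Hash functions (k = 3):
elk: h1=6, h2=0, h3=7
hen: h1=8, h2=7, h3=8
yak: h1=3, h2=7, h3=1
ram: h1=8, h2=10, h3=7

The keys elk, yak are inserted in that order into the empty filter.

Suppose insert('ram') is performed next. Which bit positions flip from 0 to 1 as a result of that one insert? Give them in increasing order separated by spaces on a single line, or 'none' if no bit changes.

Start: bits=00000000000000
After insert 'elk': sets bits 0 6 7 -> bits=10000011000000
After insert 'yak': sets bits 1 3 7 -> bits=11010011000000
insert 'ram' would touch bits 7 8 10; currently bit7=1, bit8=0, bit10=0
Bits that are 0 among those (would change 0->1): 8 10

Answer: 8 10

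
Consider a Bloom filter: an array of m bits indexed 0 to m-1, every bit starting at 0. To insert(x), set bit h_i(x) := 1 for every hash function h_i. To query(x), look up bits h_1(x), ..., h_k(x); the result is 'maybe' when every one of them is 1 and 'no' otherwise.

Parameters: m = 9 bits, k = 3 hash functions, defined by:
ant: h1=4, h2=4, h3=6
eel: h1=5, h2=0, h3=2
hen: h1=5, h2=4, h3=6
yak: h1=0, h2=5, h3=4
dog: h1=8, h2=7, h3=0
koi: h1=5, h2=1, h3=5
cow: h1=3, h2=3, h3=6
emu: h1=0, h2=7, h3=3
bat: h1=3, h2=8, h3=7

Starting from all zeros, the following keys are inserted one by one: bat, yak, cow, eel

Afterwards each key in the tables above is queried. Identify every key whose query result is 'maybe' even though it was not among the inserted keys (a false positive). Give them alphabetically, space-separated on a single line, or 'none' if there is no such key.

Start: bits=000000000
After insert 'bat': sets bits 3 7 8 -> bits=000100011
After insert 'yak': sets bits 0 4 5 -> bits=100111011
After insert 'cow': sets bits 3 6 -> bits=100111111
After insert 'eel': sets bits 0 2 5 -> bits=101111111
Not inserted: ant dog emu hen koi — query each against bits=101111111:
query ant: checks bit4=1, bit6=1 (all 1) -> maybe => FALSE POSITIVE
query dog: checks bit0=1, bit7=1, bit8=1 (all 1) -> maybe => FALSE POSITIVE
query emu: checks bit0=1, bit3=1, bit7=1 (all 1) -> maybe => FALSE POSITIVE
query hen: checks bit4=1, bit5=1, bit6=1 (all 1) -> maybe => FALSE POSITIVE
query koi: checks bit1=0, bit5=1 (has a 0) -> no => not a false positive
False positives (alphabetical): ant dog emu hen

Answer: ant dog emu hen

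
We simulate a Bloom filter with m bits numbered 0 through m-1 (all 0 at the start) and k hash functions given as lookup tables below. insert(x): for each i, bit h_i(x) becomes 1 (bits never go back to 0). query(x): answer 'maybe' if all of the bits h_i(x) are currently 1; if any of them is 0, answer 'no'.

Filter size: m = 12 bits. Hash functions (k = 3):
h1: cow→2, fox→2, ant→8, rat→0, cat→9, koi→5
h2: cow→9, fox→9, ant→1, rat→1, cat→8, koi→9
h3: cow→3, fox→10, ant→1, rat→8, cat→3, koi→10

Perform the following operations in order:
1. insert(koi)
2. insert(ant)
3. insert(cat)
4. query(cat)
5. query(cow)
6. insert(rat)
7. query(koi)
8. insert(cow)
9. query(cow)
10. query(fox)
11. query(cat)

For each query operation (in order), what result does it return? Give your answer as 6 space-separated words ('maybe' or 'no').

Start: bits=000000000000
Op 1: insert koi -> sets bits 5 9 10 -> bits=000001000110
Op 2: insert ant -> sets bits 1 8 -> bits=010001001110
Op 3: insert cat -> sets bits 3 8 9 -> bits=010101001110
Op 4: query cat -> checks bit3=1, bit8=1, bit9=1 (all 1) -> maybe
Op 5: query cow -> checks bit2=0, bit3=1, bit9=1 (has a 0) -> no
Op 6: insert rat -> sets bits 0 1 8 -> bits=110101001110
Op 7: query koi -> checks bit5=1, bit9=1, bit10=1 (all 1) -> maybe
Op 8: insert cow -> sets bits 2 3 9 -> bits=111101001110
Op 9: query cow -> checks bit2=1, bit3=1, bit9=1 (all 1) -> maybe
Op 10: query fox -> checks bit2=1, bit9=1, bit10=1 (all 1) -> maybe
Op 11: query cat -> checks bit3=1, bit8=1, bit9=1 (all 1) -> maybe
Query results in order: maybe no maybe maybe maybe maybe

Answer: maybe no maybe maybe maybe maybe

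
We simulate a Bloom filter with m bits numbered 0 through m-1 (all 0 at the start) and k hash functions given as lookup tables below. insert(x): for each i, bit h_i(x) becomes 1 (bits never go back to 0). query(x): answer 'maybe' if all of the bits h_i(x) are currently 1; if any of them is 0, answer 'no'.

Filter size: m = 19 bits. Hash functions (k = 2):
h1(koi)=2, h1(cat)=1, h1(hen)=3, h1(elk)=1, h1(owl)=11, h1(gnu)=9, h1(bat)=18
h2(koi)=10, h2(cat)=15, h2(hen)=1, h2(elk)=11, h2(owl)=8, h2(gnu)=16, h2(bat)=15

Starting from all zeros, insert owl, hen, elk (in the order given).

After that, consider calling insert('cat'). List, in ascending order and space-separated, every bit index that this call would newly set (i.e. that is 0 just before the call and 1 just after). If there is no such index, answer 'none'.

Answer: 15

Derivation:
Start: bits=0000000000000000000
After insert 'owl': sets bits 8 11 -> bits=0000000010010000000
After insert 'hen': sets bits 1 3 -> bits=0101000010010000000
After insert 'elk': sets bits 1 11 -> bits=0101000010010000000
insert 'cat' would touch bits 1 15; currently bit1=1, bit15=0
Bits that are 0 among those (would change 0->1): 15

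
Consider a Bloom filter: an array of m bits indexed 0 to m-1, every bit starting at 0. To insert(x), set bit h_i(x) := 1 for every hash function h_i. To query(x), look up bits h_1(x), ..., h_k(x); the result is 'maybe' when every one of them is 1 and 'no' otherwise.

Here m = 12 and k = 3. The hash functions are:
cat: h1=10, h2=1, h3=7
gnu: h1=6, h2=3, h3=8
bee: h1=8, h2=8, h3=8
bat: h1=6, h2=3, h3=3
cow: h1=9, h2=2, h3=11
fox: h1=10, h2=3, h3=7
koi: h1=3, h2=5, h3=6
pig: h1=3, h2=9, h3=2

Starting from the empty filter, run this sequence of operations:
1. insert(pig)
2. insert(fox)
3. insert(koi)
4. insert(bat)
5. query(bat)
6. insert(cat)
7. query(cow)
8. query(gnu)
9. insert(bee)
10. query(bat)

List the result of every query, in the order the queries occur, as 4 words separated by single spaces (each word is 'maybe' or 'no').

Start: bits=000000000000
Op 1: insert pig -> sets bits 2 3 9 -> bits=001100000100
Op 2: insert fox -> sets bits 3 7 10 -> bits=001100010110
Op 3: insert koi -> sets bits 3 5 6 -> bits=001101110110
Op 4: insert bat -> sets bits 3 6 -> bits=001101110110
Op 5: query bat -> checks bit3=1, bit6=1 (all 1) -> maybe
Op 6: insert cat -> sets bits 1 7 10 -> bits=011101110110
Op 7: query cow -> checks bit2=1, bit9=1, bit11=0 (has a 0) -> no
Op 8: query gnu -> checks bit3=1, bit6=1, bit8=0 (has a 0) -> no
Op 9: insert bee -> sets bits 8 -> bits=011101111110
Op 10: query bat -> checks bit3=1, bit6=1 (all 1) -> maybe
Query results in order: maybe no no maybe

Answer: maybe no no maybe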